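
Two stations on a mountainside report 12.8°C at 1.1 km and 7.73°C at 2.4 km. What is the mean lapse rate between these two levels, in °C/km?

3.9°C/km

Γ = −ΔT/Δz = (12.8 − 7.73) / (2400 − 1100) m
  = 5.07°C / 1.3 km = 3.9°C/km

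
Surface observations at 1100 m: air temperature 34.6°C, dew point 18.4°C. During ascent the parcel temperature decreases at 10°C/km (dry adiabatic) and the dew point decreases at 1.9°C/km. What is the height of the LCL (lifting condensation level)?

3100 m

T and T_d converge at 10 − 1.9 = 8.1°C per km
Height above start = (34.6 − 18.4) / 8.1 = 2 km
LCL altitude = 1100 m + 2000 m = 3100 m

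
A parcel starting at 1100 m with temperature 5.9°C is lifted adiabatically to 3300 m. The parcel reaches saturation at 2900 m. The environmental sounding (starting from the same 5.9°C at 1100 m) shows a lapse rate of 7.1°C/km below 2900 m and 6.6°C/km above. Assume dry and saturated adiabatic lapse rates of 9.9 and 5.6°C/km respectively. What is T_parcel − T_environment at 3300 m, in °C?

Parcel:
  Dry to 2900 m: -9.9 × 1.8 km = -17.82°C, so T = -11.92°C.
  Saturated to 3300 m: -5.6 × 0.4 km = -2.24°C, so T = -14.16°C.
Environment:
  Environment, lower layer to 2900 m: -7.1 × 1.8 km = -12.78°C, so T = -6.88°C.
  Environment, upper layer to 3300 m: -6.6 × 0.4 km = -2.64°C, so T = -9.52°C.
T_parcel − T_env = -14.16 − (-9.52) = -4.64°C

-4.64°C (parcel cooler than environment)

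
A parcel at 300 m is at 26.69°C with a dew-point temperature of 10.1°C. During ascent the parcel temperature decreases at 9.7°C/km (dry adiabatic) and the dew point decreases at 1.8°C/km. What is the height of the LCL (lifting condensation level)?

2400 m

T and T_d converge at 9.7 − 1.8 = 7.9°C per km
Height above start = (26.69 − 10.1) / 7.9 = 2.1 km
LCL altitude = 300 m + 2100 m = 2400 m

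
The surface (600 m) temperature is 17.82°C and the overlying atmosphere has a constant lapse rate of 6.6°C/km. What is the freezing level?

3300 m

Height above start = (17.82 − 0) / 6.6 = 2.7 km
Altitude = 600 m + 2700 m = 3300 m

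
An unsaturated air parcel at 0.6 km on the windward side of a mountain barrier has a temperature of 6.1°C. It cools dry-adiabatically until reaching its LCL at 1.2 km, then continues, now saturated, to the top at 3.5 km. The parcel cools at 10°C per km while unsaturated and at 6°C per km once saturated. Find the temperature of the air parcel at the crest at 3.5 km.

-13.7°C

600 → 1200 m (dry, 10°C/km): ΔT = -10 × 0.6 = -6°C → T = 0.1°C
1200 → 3500 m (saturated, 6°C/km): ΔT = -6 × 2.3 = -13.8°C → T = -13.7°C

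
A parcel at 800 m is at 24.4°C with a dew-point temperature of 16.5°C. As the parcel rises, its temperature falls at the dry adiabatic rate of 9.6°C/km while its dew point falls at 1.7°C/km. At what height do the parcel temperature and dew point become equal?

1800 m

T and T_d converge at 9.6 − 1.7 = 7.9°C per km
Height above start = (24.4 − 16.5) / 7.9 = 1 km
LCL altitude = 800 m + 1000 m = 1800 m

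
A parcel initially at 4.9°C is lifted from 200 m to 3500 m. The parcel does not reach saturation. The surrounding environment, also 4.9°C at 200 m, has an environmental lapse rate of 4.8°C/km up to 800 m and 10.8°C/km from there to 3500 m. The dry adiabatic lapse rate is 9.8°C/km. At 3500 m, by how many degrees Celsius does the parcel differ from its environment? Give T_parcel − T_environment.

-0.3°C (parcel cooler than environment)

Parcel:
  200 → 3500 m (dry, 9.8°C/km): ΔT = -9.8 × 3.3 = -32.34°C → T = -27.44°C
Environment:
  200 → 800 m (environment, lower layer, 4.8°C/km): ΔT = -4.8 × 0.6 = -2.88°C → T = 2.02°C
  800 → 3500 m (environment, upper layer, 10.8°C/km): ΔT = -10.8 × 2.7 = -29.16°C → T = -27.14°C
T_parcel − T_env = -27.44 − (-27.14) = -0.3°C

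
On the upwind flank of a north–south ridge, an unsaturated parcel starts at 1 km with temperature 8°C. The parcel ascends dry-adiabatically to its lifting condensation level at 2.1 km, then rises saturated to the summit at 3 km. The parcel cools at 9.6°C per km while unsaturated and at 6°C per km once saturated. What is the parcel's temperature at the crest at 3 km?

-7.96°C

From 1000 m to 2100 m (dry): cools by 9.6 × 1.1 = 10.56°C, giving -2.56°C.
From 2100 m to 3000 m (saturated): cools by 6 × 0.9 = 5.4°C, giving -7.96°C.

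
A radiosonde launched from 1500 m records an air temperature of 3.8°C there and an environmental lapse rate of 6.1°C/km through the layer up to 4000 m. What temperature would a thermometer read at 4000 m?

-11.45°C

1500–4000 m, environmental: Δz = 2.5 km ⇒ ΔT = -15.25°C; T = -11.45°C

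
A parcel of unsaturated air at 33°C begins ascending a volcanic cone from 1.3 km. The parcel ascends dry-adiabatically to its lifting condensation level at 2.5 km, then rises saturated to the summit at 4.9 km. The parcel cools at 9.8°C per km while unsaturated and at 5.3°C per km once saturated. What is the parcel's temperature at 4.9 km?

8.52°C

Dry to 2500 m: -9.8 × 1.2 km = -11.76°C, so T = 21.24°C.
Saturated to 4900 m: -5.3 × 2.4 km = -12.72°C, so T = 8.52°C.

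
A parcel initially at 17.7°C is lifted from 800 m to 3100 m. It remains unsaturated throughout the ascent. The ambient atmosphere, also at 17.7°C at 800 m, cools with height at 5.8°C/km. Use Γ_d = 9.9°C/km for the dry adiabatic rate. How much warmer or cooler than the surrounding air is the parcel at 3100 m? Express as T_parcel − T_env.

-9.43°C (parcel cooler than environment)

Parcel:
  Dry to 3100 m: -9.9 × 2.3 km = -22.77°C, so T = -5.07°C.
Environment:
  Environment to 3100 m: -5.8 × 2.3 km = -13.34°C, so T = 4.36°C.
T_parcel − T_env = -5.07 − 4.36 = -9.43°C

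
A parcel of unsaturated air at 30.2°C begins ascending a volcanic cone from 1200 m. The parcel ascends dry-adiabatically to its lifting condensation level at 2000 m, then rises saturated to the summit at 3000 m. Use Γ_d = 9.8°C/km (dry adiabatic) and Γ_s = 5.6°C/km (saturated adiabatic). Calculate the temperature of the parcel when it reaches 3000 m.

1200–2000 m, dry: Δz = 0.8 km ⇒ ΔT = -7.84°C; T = 22.36°C
2000–3000 m, saturated: Δz = 1 km ⇒ ΔT = -5.6°C; T = 16.76°C

16.76°C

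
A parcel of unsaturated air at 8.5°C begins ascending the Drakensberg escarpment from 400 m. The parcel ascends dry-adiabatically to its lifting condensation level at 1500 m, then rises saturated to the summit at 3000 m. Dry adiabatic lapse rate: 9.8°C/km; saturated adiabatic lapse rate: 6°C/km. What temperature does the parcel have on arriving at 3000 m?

-11.28°C

Dry to 1500 m: -9.8 × 1.1 km = -10.78°C, so T = -2.28°C.
Saturated to 3000 m: -6 × 1.5 km = -9°C, so T = -11.28°C.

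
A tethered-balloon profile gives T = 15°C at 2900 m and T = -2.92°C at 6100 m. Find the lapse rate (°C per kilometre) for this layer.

Γ = −ΔT/Δz = (15 − (-2.92)) / (6100 − 2900) m
  = 17.92°C / 3.2 km = 5.6°C/km

5.6°C/km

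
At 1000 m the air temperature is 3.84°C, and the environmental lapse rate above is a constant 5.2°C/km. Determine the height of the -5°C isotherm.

Height above start = (3.84 − (-5)) / 5.2 = 1.7 km
Altitude = 1000 m + 1700 m = 2700 m

2700 m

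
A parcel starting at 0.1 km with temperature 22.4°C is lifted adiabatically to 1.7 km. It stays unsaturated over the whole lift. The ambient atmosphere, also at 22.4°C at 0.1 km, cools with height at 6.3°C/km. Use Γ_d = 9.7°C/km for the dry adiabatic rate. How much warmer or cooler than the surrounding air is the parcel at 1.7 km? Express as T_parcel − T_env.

Parcel:
  100–1700 m, dry: Δz = 1.6 km ⇒ ΔT = -15.52°C; T = 6.88°C
Environment:
  100–1700 m, environment: Δz = 1.6 km ⇒ ΔT = -10.08°C; T = 12.32°C
T_parcel − T_env = 6.88 − 12.32 = -5.44°C

-5.44°C (parcel cooler than environment)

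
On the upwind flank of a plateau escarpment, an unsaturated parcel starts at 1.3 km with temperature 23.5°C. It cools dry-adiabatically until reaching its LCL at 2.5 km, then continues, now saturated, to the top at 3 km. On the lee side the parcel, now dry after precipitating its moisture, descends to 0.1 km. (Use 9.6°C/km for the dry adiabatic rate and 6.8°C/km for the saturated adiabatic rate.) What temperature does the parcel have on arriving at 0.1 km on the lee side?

Dry to 2500 m: -9.6 × 1.2 km = -11.52°C, so T = 11.98°C.
Saturated to 3000 m: -6.8 × 0.5 km = -3.4°C, so T = 8.58°C.
Dry descent to 100 m: +9.6 × 2.9 km = +27.84°C, so T = 36.42°C.

36.42°C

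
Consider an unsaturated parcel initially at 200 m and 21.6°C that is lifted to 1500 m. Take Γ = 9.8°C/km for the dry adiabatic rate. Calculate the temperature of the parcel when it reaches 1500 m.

From 200 m to 1500 m (dry adiabatic): cools by 9.8 × 1.3 = 12.74°C, giving 8.86°C.

8.86°C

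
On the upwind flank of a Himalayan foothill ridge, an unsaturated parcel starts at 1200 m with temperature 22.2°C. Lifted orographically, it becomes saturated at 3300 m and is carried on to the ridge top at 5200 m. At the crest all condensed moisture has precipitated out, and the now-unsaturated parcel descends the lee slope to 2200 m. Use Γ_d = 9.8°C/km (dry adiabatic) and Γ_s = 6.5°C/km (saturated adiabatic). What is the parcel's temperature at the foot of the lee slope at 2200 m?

18.67°C

From 1200 m to 3300 m (dry): cools by 9.8 × 2.1 = 20.58°C, giving 1.62°C.
From 3300 m to 5200 m (saturated): cools by 6.5 × 1.9 = 12.35°C, giving -10.73°C.
From 5200 m to 2200 m (dry descent): warms by 9.8 × 3 = 29.4°C, giving 18.67°C.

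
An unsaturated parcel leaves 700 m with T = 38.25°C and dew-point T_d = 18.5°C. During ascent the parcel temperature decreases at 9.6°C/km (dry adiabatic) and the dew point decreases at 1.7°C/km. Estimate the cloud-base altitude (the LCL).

T and T_d converge at 9.6 − 1.7 = 7.9°C per km
Height above start = (38.25 − 18.5) / 7.9 = 2.5 km
LCL altitude = 700 m + 2500 m = 3200 m

3200 m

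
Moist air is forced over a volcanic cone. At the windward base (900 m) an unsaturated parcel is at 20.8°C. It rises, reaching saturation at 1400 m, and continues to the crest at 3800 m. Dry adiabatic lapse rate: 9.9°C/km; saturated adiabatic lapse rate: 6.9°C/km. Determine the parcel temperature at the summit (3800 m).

-0.71°C

Dry to 1400 m: -9.9 × 0.5 km = -4.95°C, so T = 15.85°C.
Saturated to 3800 m: -6.9 × 2.4 km = -16.56°C, so T = -0.71°C.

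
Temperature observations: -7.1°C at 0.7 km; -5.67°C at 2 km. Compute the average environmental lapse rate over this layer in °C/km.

Γ = −ΔT/Δz = (-7.1 − (-5.67)) / (2000 − 700) m
  = -1.43°C / 1.3 km = -1.1°C/km

-1.1°C/km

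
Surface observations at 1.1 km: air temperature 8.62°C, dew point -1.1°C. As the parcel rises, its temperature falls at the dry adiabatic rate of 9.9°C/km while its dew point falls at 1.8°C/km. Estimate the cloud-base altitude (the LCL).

2.3 km

T and T_d converge at 9.9 − 1.8 = 8.1°C per km
Height above start = (8.62 − (-1.1)) / 8.1 = 1.2 km
LCL altitude = 1100 m + 1200 m = 2300 m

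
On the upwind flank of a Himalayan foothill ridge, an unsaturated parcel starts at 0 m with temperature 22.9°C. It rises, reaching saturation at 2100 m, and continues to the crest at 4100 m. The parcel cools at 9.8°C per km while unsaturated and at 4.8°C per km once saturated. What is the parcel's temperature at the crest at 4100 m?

-7.28°C

From 0 m to 2100 m (dry): cools by 9.8 × 2.1 = 20.58°C, giving 2.32°C.
From 2100 m to 4100 m (saturated): cools by 4.8 × 2 = 9.6°C, giving -7.28°C.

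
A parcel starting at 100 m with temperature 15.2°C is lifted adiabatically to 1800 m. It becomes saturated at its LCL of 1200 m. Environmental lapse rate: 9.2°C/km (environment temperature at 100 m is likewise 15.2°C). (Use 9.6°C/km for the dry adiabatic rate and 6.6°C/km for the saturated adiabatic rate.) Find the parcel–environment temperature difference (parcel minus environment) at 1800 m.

Parcel:
  Dry to 1200 m: -9.6 × 1.1 km = -10.56°C, so T = 4.64°C.
  Saturated to 1800 m: -6.6 × 0.6 km = -3.96°C, so T = 0.68°C.
Environment:
  Environment to 1800 m: -9.2 × 1.7 km = -15.64°C, so T = -0.44°C.
T_parcel − T_env = 0.68 − (-0.44) = +1.12°C

+1.12°C (parcel warmer than environment)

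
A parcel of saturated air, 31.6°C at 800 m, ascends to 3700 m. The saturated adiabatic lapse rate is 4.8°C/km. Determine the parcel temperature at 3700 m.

17.68°C

800 → 3700 m (saturated adiabatic, 4.8°C/km): ΔT = -4.8 × 2.9 = -13.92°C → T = 17.68°C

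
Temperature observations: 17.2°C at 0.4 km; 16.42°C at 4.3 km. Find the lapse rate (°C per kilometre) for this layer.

0.2°C/km

Γ = −ΔT/Δz = (17.2 − 16.42) / (4300 − 400) m
  = 0.78°C / 3.9 km = 0.2°C/km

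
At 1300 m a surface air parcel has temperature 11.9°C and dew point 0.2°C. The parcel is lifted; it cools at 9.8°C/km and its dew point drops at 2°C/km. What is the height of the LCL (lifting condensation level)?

T and T_d converge at 9.8 − 2 = 7.8°C per km
Height above start = (11.9 − 0.2) / 7.8 = 1.5 km
LCL altitude = 1300 m + 1500 m = 2800 m

2800 m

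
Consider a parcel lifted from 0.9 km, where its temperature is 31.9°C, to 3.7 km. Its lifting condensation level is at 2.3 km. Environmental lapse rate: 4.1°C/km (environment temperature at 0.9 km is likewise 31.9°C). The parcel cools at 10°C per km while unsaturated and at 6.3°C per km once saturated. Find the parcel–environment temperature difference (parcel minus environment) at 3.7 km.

Parcel:
  900–2300 m, dry: Δz = 1.4 km ⇒ ΔT = -14°C; T = 17.9°C
  2300–3700 m, saturated: Δz = 1.4 km ⇒ ΔT = -8.82°C; T = 9.08°C
Environment:
  900–3700 m, environment: Δz = 2.8 km ⇒ ΔT = -11.48°C; T = 20.42°C
T_parcel − T_env = 9.08 − 20.42 = -11.34°C

-11.34°C (parcel cooler than environment)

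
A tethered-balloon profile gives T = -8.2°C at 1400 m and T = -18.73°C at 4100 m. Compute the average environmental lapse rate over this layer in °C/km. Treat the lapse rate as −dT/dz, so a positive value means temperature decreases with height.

3.9°C/km

Γ = −ΔT/Δz = (-8.2 − (-18.73)) / (4100 − 1400) m
  = 10.53°C / 2.7 km = 3.9°C/km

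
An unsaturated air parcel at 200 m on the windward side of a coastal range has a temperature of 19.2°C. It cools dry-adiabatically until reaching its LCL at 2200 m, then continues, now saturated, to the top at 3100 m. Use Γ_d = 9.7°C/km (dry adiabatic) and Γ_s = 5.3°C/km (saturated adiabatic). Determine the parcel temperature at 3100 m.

200–2200 m, dry: Δz = 2 km ⇒ ΔT = -19.4°C; T = -0.2°C
2200–3100 m, saturated: Δz = 0.9 km ⇒ ΔT = -4.77°C; T = -4.97°C

-4.97°C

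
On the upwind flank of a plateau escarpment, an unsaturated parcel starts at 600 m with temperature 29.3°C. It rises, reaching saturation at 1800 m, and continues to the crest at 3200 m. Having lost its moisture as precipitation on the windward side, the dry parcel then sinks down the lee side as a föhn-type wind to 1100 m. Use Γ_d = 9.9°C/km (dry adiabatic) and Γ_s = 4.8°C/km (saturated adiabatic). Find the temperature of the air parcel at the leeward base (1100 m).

600 → 1800 m (dry, 9.9°C/km): ΔT = -9.9 × 1.2 = -11.88°C → T = 17.42°C
1800 → 3200 m (saturated, 4.8°C/km): ΔT = -4.8 × 1.4 = -6.72°C → T = 10.7°C
3200 → 1100 m (dry descent, 9.9°C/km): ΔT = +9.9 × 2.1 = +20.79°C → T = 31.49°C

31.49°C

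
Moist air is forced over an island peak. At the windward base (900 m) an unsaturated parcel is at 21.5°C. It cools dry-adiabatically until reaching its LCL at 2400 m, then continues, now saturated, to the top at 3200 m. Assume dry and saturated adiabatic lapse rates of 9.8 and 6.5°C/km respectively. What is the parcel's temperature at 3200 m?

1.6°C

From 900 m to 2400 m (dry): cools by 9.8 × 1.5 = 14.7°C, giving 6.8°C.
From 2400 m to 3200 m (saturated): cools by 6.5 × 0.8 = 5.2°C, giving 1.6°C.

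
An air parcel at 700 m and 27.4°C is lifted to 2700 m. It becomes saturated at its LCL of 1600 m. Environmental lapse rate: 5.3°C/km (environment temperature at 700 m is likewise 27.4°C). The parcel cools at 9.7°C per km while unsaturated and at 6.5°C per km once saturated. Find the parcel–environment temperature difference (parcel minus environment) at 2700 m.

-5.28°C (parcel cooler than environment)

Parcel:
  Dry to 1600 m: -9.7 × 0.9 km = -8.73°C, so T = 18.67°C.
  Saturated to 2700 m: -6.5 × 1.1 km = -7.15°C, so T = 11.52°C.
Environment:
  Environment to 2700 m: -5.3 × 2 km = -10.6°C, so T = 16.8°C.
T_parcel − T_env = 11.52 − 16.8 = -5.28°C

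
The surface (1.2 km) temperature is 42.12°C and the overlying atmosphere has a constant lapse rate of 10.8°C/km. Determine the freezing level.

5.1 km

Height above start = (42.12 − 0) / 10.8 = 3.9 km
Altitude = 1200 m + 3900 m = 5100 m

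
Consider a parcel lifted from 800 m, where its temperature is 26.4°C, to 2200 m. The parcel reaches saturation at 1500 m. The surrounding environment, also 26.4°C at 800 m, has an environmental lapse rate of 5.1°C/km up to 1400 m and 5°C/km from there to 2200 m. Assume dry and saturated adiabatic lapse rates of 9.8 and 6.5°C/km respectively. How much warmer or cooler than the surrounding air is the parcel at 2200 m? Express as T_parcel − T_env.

-4.35°C (parcel cooler than environment)

Parcel:
  800–1500 m, dry: Δz = 0.7 km ⇒ ΔT = -6.86°C; T = 19.54°C
  1500–2200 m, saturated: Δz = 0.7 km ⇒ ΔT = -4.55°C; T = 14.99°C
Environment:
  800–1400 m, environment, lower layer: Δz = 0.6 km ⇒ ΔT = -3.06°C; T = 23.34°C
  1400–2200 m, environment, upper layer: Δz = 0.8 km ⇒ ΔT = -4°C; T = 19.34°C
T_parcel − T_env = 14.99 − 19.34 = -4.35°C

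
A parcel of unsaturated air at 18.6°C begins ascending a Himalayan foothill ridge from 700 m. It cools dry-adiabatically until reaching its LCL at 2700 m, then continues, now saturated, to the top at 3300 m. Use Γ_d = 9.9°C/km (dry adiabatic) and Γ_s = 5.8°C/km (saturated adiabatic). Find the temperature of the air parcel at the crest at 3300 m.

From 700 m to 2700 m (dry): cools by 9.9 × 2 = 19.8°C, giving -1.2°C.
From 2700 m to 3300 m (saturated): cools by 5.8 × 0.6 = 3.48°C, giving -4.68°C.

-4.68°C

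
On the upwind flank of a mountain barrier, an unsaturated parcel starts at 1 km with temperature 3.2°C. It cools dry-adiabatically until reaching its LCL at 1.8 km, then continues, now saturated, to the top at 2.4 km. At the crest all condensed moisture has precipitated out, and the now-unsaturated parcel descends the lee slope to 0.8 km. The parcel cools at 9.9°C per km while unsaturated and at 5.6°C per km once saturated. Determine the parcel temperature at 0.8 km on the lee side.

7.76°C

1000–1800 m, dry: Δz = 0.8 km ⇒ ΔT = -7.92°C; T = -4.72°C
1800–2400 m, saturated: Δz = 0.6 km ⇒ ΔT = -3.36°C; T = -8.08°C
2400–800 m, dry descent: Δz = 1.6 km ⇒ ΔT = +15.84°C; T = 7.76°C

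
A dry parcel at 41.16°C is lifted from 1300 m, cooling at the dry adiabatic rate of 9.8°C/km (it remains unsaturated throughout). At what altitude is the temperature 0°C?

Height above start = (41.16 − 0) / 9.8 = 4.2 km
Altitude = 1300 m + 4200 m = 5500 m

5500 m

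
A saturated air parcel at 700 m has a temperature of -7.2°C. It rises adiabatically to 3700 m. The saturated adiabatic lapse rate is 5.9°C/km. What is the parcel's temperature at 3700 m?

-24.9°C

700–3700 m, saturated adiabatic: Δz = 3 km ⇒ ΔT = -17.7°C; T = -24.9°C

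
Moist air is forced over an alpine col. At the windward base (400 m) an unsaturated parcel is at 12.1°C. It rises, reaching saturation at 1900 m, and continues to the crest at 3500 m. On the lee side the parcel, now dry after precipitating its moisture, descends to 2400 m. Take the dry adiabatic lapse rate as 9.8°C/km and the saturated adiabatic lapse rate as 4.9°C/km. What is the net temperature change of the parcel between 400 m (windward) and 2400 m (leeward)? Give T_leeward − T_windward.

-11.76°C

400–1900 m, dry: Δz = 1.5 km ⇒ ΔT = -14.7°C; T = -2.6°C
1900–3500 m, saturated: Δz = 1.6 km ⇒ ΔT = -7.84°C; T = -10.44°C
3500–2400 m, dry descent: Δz = 1.1 km ⇒ ΔT = +10.78°C; T = 0.34°C
Net change vs windward start: 0.34 − 12.1 = -11.76°C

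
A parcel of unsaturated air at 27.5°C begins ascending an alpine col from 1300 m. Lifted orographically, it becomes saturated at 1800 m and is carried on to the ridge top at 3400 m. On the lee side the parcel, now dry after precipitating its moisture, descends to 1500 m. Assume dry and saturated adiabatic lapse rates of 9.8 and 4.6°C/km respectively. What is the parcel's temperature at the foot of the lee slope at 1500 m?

33.86°C

From 1300 m to 1800 m (dry): cools by 9.8 × 0.5 = 4.9°C, giving 22.6°C.
From 1800 m to 3400 m (saturated): cools by 4.6 × 1.6 = 7.36°C, giving 15.24°C.
From 3400 m to 1500 m (dry descent): warms by 9.8 × 1.9 = 18.62°C, giving 33.86°C.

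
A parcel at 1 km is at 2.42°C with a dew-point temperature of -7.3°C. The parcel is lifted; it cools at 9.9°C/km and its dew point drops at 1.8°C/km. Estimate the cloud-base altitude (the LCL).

2.2 km

T and T_d converge at 9.9 − 1.8 = 8.1°C per km
Height above start = (2.42 − (-7.3)) / 8.1 = 1.2 km
LCL altitude = 1000 m + 1200 m = 2200 m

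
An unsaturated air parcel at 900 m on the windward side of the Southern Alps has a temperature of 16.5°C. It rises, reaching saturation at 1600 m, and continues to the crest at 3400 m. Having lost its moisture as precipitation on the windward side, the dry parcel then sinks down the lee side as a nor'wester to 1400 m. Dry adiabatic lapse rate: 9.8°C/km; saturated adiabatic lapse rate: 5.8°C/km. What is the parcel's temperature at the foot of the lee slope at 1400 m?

900–1600 m, dry: Δz = 0.7 km ⇒ ΔT = -6.86°C; T = 9.64°C
1600–3400 m, saturated: Δz = 1.8 km ⇒ ΔT = -10.44°C; T = -0.8°C
3400–1400 m, dry descent: Δz = 2 km ⇒ ΔT = +19.6°C; T = 18.8°C

18.8°C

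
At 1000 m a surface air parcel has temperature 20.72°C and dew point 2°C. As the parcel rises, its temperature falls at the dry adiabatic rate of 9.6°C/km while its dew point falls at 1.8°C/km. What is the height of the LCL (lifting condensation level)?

3400 m

T and T_d converge at 9.6 − 1.8 = 7.8°C per km
Height above start = (20.72 − 2) / 7.8 = 2.4 km
LCL altitude = 1000 m + 2400 m = 3400 m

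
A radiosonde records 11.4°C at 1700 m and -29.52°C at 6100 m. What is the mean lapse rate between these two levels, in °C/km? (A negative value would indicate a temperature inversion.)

9.3°C/km

Γ = −ΔT/Δz = (11.4 − (-29.52)) / (6100 − 1700) m
  = 40.92°C / 4.4 km = 9.3°C/km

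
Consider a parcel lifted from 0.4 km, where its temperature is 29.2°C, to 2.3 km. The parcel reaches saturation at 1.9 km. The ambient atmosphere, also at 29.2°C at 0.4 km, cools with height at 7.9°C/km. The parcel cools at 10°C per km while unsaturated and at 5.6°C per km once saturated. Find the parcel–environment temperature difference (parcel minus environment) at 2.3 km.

Parcel:
  Dry to 1900 m: -10 × 1.5 km = -15°C, so T = 14.2°C.
  Saturated to 2300 m: -5.6 × 0.4 km = -2.24°C, so T = 11.96°C.
Environment:
  Environment to 2300 m: -7.9 × 1.9 km = -15.01°C, so T = 14.19°C.
T_parcel − T_env = 11.96 − 14.19 = -2.23°C

-2.23°C (parcel cooler than environment)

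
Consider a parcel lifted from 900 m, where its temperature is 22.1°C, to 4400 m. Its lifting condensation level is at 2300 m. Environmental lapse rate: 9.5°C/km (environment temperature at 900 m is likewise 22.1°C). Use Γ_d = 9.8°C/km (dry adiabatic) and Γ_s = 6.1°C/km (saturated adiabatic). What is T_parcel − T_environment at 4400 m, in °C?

Parcel:
  900–2300 m, dry: Δz = 1.4 km ⇒ ΔT = -13.72°C; T = 8.38°C
  2300–4400 m, saturated: Δz = 2.1 km ⇒ ΔT = -12.81°C; T = -4.43°C
Environment:
  900–4400 m, environment: Δz = 3.5 km ⇒ ΔT = -33.25°C; T = -11.15°C
T_parcel − T_env = -4.43 − (-11.15) = +6.72°C

+6.72°C (parcel warmer than environment)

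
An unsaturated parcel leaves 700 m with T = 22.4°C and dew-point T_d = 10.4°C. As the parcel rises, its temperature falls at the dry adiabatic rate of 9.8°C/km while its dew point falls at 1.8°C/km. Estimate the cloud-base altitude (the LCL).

2200 m

T and T_d converge at 9.8 − 1.8 = 8°C per km
Height above start = (22.4 − 10.4) / 8 = 1.5 km
LCL altitude = 700 m + 1500 m = 2200 m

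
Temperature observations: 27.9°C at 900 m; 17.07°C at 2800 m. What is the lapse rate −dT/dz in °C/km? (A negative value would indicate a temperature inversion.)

Γ = −ΔT/Δz = (27.9 − 17.07) / (2800 − 900) m
  = 10.83°C / 1.9 km = 5.7°C/km

5.7°C/km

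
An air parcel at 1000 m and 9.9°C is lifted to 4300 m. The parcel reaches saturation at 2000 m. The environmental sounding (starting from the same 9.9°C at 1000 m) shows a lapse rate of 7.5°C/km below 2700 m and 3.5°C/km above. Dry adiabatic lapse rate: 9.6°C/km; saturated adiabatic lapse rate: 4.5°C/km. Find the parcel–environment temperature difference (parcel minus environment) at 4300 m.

Parcel:
  Dry to 2000 m: -9.6 × 1 km = -9.6°C, so T = 0.3°C.
  Saturated to 4300 m: -4.5 × 2.3 km = -10.35°C, so T = -10.05°C.
Environment:
  Environment, lower layer to 2700 m: -7.5 × 1.7 km = -12.75°C, so T = -2.85°C.
  Environment, upper layer to 4300 m: -3.5 × 1.6 km = -5.6°C, so T = -8.45°C.
T_parcel − T_env = -10.05 − (-8.45) = -1.6°C

-1.6°C (parcel cooler than environment)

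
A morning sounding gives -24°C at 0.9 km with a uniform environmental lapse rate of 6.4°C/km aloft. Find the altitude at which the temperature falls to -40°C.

Height above start = (-24 − (-40)) / 6.4 = 2.5 km
Altitude = 900 m + 2500 m = 3400 m

3.4 km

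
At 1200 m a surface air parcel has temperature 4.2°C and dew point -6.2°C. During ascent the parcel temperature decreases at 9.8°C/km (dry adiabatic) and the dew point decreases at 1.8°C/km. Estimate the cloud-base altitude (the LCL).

2500 m

T and T_d converge at 9.8 − 1.8 = 8°C per km
Height above start = (4.2 − (-6.2)) / 8 = 1.3 km
LCL altitude = 1200 m + 1300 m = 2500 m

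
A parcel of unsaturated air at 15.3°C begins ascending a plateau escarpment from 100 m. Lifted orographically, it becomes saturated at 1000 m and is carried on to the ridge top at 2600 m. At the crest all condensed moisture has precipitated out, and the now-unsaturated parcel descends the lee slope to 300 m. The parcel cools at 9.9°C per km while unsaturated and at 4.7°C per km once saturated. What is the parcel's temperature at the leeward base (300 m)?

21.64°C

100 → 1000 m (dry, 9.9°C/km): ΔT = -9.9 × 0.9 = -8.91°C → T = 6.39°C
1000 → 2600 m (saturated, 4.7°C/km): ΔT = -4.7 × 1.6 = -7.52°C → T = -1.13°C
2600 → 300 m (dry descent, 9.9°C/km): ΔT = +9.9 × 2.3 = +22.77°C → T = 21.64°C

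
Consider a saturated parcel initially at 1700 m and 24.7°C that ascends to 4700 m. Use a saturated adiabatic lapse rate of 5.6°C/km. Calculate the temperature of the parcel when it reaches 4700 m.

7.9°C

From 1700 m to 4700 m (saturated adiabatic): cools by 5.6 × 3 = 16.8°C, giving 7.9°C.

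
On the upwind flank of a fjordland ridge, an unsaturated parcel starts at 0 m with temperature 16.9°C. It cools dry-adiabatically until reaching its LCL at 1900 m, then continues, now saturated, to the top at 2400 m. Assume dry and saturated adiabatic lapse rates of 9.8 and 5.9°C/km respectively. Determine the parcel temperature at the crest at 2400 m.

Dry to 1900 m: -9.8 × 1.9 km = -18.62°C, so T = -1.72°C.
Saturated to 2400 m: -5.9 × 0.5 km = -2.95°C, so T = -4.67°C.

-4.67°C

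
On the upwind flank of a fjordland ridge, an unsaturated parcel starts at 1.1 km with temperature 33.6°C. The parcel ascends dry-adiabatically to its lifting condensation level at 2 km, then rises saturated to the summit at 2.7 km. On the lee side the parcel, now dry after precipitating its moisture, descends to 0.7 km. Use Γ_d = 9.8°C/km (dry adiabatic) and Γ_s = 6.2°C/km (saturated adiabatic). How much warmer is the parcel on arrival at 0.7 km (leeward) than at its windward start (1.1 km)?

+6.44°C

Dry to 2000 m: -9.8 × 0.9 km = -8.82°C, so T = 24.78°C.
Saturated to 2700 m: -6.2 × 0.7 km = -4.34°C, so T = 20.44°C.
Dry descent to 700 m: +9.8 × 2 km = +19.6°C, so T = 40.04°C.
Net change vs windward start: 40.04 − 33.6 = +6.44°C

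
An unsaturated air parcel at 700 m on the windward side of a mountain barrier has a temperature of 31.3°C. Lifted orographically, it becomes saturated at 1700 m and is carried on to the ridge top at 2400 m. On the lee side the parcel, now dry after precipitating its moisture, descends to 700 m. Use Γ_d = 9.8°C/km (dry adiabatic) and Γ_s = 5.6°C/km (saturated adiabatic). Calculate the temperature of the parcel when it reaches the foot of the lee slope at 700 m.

Dry to 1700 m: -9.8 × 1 km = -9.8°C, so T = 21.5°C.
Saturated to 2400 m: -5.6 × 0.7 km = -3.92°C, so T = 17.58°C.
Dry descent to 700 m: +9.8 × 1.7 km = +16.66°C, so T = 34.24°C.

34.24°C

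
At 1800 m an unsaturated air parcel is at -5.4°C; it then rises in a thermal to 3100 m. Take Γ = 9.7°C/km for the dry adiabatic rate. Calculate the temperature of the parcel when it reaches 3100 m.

-18.01°C

Dry adiabatic to 3100 m: -9.7 × 1.3 km = -12.61°C, so T = -18.01°C.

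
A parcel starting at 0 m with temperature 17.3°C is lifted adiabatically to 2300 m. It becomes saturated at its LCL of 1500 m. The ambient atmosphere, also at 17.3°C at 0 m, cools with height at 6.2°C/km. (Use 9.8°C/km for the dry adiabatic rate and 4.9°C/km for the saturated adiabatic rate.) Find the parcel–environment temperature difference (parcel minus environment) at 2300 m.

-4.36°C (parcel cooler than environment)

Parcel:
  Dry to 1500 m: -9.8 × 1.5 km = -14.7°C, so T = 2.6°C.
  Saturated to 2300 m: -4.9 × 0.8 km = -3.92°C, so T = -1.32°C.
Environment:
  Environment to 2300 m: -6.2 × 2.3 km = -14.26°C, so T = 3.04°C.
T_parcel − T_env = -1.32 − 3.04 = -4.36°C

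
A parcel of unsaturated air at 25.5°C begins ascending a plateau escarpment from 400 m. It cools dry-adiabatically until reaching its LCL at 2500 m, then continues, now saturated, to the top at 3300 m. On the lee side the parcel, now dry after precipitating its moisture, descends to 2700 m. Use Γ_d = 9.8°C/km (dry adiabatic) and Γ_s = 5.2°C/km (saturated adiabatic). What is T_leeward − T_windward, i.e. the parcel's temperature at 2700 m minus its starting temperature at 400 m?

-18.86°C

400–2500 m, dry: Δz = 2.1 km ⇒ ΔT = -20.58°C; T = 4.92°C
2500–3300 m, saturated: Δz = 0.8 km ⇒ ΔT = -4.16°C; T = 0.76°C
3300–2700 m, dry descent: Δz = 0.6 km ⇒ ΔT = +5.88°C; T = 6.64°C
Net change vs windward start: 6.64 − 25.5 = -18.86°C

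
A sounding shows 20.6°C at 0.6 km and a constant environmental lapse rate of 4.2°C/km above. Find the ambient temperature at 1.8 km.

600–1800 m, environmental: Δz = 1.2 km ⇒ ΔT = -5.04°C; T = 15.56°C

15.56°C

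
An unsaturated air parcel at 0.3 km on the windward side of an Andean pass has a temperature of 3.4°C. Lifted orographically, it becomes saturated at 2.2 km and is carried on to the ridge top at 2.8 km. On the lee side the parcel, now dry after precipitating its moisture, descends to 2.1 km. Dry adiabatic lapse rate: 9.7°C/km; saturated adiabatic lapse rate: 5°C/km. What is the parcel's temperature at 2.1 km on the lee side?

From 300 m to 2200 m (dry): cools by 9.7 × 1.9 = 18.43°C, giving -15.03°C.
From 2200 m to 2800 m (saturated): cools by 5 × 0.6 = 3°C, giving -18.03°C.
From 2800 m to 2100 m (dry descent): warms by 9.7 × 0.7 = 6.79°C, giving -11.24°C.

-11.24°C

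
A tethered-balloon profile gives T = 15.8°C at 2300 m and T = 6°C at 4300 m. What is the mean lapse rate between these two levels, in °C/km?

4.9°C/km

Γ = −ΔT/Δz = (15.8 − 6) / (4300 − 2300) m
  = 9.8°C / 2 km = 4.9°C/km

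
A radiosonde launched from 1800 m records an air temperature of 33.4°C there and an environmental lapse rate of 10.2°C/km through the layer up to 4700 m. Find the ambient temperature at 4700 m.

From 1800 m to 4700 m (environmental): cools by 10.2 × 2.9 = 29.58°C, giving 3.82°C.

3.82°C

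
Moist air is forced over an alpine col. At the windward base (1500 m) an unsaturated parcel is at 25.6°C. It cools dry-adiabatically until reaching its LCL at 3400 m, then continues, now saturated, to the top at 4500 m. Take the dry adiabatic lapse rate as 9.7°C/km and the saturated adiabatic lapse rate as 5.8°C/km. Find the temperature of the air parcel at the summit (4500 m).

0.79°C

From 1500 m to 3400 m (dry): cools by 9.7 × 1.9 = 18.43°C, giving 7.17°C.
From 3400 m to 4500 m (saturated): cools by 5.8 × 1.1 = 6.38°C, giving 0.79°C.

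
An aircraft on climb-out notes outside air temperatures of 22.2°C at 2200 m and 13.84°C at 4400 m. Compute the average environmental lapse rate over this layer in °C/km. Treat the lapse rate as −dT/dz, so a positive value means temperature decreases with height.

3.8°C/km

Γ = −ΔT/Δz = (22.2 − 13.84) / (4400 − 2200) m
  = 8.36°C / 2.2 km = 3.8°C/km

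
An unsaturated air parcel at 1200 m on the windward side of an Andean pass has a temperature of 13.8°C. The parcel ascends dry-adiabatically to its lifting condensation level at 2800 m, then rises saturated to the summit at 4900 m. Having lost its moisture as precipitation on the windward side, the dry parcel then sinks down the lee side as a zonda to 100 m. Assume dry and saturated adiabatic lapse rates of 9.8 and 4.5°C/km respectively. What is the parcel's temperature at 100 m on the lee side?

1200–2800 m, dry: Δz = 1.6 km ⇒ ΔT = -15.68°C; T = -1.88°C
2800–4900 m, saturated: Δz = 2.1 km ⇒ ΔT = -9.45°C; T = -11.33°C
4900–100 m, dry descent: Δz = 4.8 km ⇒ ΔT = +47.04°C; T = 35.71°C

35.71°C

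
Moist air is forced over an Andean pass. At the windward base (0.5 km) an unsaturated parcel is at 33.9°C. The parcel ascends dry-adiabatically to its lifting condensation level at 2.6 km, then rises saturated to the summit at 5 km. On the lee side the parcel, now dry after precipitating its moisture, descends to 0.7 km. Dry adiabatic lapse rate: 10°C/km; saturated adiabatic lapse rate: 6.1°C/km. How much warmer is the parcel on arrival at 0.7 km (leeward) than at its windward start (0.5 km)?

+7.36°C

500 → 2600 m (dry, 10°C/km): ΔT = -10 × 2.1 = -21°C → T = 12.9°C
2600 → 5000 m (saturated, 6.1°C/km): ΔT = -6.1 × 2.4 = -14.64°C → T = -1.74°C
5000 → 700 m (dry descent, 10°C/km): ΔT = +10 × 4.3 = +43°C → T = 41.26°C
Net change vs windward start: 41.26 − 33.9 = +7.36°C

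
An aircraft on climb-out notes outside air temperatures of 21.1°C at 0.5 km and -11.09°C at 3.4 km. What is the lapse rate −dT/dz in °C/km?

11.1°C/km

Γ = −ΔT/Δz = (21.1 − (-11.09)) / (3400 − 500) m
  = 32.19°C / 2.9 km = 11.1°C/km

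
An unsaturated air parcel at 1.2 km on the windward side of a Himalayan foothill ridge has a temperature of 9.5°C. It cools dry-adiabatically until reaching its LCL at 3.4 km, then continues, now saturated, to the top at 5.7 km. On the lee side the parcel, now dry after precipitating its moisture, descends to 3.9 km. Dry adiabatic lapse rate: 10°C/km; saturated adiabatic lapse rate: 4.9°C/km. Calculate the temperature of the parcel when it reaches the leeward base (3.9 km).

-5.77°C

From 1200 m to 3400 m (dry): cools by 10 × 2.2 = 22°C, giving -12.5°C.
From 3400 m to 5700 m (saturated): cools by 4.9 × 2.3 = 11.27°C, giving -23.77°C.
From 5700 m to 3900 m (dry descent): warms by 10 × 1.8 = 18°C, giving -5.77°C.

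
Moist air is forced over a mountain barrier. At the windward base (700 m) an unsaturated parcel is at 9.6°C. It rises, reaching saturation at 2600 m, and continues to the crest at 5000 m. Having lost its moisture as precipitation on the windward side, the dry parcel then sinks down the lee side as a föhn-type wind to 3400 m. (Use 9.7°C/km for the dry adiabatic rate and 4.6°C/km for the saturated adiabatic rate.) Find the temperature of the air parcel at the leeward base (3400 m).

700 → 2600 m (dry, 9.7°C/km): ΔT = -9.7 × 1.9 = -18.43°C → T = -8.83°C
2600 → 5000 m (saturated, 4.6°C/km): ΔT = -4.6 × 2.4 = -11.04°C → T = -19.87°C
5000 → 3400 m (dry descent, 9.7°C/km): ΔT = +9.7 × 1.6 = +15.52°C → T = -4.35°C

-4.35°C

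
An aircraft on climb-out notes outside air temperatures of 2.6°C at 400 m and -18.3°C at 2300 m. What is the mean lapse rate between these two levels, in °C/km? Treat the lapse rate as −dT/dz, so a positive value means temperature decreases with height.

11°C/km

Γ = −ΔT/Δz = (2.6 − (-18.3)) / (2300 − 400) m
  = 20.9°C / 1.9 km = 11°C/km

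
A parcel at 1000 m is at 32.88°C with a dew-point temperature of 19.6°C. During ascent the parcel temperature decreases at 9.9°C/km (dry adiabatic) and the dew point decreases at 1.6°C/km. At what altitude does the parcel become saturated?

2600 m

T and T_d converge at 9.9 − 1.6 = 8.3°C per km
Height above start = (32.88 − 19.6) / 8.3 = 1.6 km
LCL altitude = 1000 m + 1600 m = 2600 m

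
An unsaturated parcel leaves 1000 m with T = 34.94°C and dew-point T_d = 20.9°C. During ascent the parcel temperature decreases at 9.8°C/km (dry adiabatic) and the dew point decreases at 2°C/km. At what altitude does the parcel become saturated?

T and T_d converge at 9.8 − 2 = 7.8°C per km
Height above start = (34.94 − 20.9) / 7.8 = 1.8 km
LCL altitude = 1000 m + 1800 m = 2800 m

2800 m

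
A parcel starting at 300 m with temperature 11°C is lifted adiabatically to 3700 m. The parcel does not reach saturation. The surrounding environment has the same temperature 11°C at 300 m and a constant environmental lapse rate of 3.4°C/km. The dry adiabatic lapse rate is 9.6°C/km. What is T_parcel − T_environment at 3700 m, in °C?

-21.08°C (parcel cooler than environment)

Parcel:
  300–3700 m, dry: Δz = 3.4 km ⇒ ΔT = -32.64°C; T = -21.64°C
Environment:
  300–3700 m, environment: Δz = 3.4 km ⇒ ΔT = -11.56°C; T = -0.56°C
T_parcel − T_env = -21.64 − (-0.56) = -21.08°C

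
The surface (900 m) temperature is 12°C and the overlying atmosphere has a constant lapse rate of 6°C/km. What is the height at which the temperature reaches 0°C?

Height above start = (12 − 0) / 6 = 2 km
Altitude = 900 m + 2000 m = 2900 m

2900 m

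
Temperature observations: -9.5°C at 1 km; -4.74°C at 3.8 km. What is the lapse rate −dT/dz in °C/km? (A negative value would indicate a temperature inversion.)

Γ = −ΔT/Δz = (-9.5 − (-4.74)) / (3800 − 1000) m
  = -4.76°C / 2.8 km = -1.7°C/km

-1.7°C/km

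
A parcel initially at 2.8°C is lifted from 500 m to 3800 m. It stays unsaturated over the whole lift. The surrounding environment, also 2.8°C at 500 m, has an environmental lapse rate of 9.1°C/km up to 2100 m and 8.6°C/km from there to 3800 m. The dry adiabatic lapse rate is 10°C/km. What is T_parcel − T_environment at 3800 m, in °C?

Parcel:
  500–3800 m, dry: Δz = 3.3 km ⇒ ΔT = -33°C; T = -30.2°C
Environment:
  500–2100 m, environment, lower layer: Δz = 1.6 km ⇒ ΔT = -14.56°C; T = -11.76°C
  2100–3800 m, environment, upper layer: Δz = 1.7 km ⇒ ΔT = -14.62°C; T = -26.38°C
T_parcel − T_env = -30.2 − (-26.38) = -3.82°C

-3.82°C (parcel cooler than environment)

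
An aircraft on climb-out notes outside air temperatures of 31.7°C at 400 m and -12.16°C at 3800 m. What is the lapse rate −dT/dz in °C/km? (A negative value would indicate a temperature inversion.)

12.9°C/km

Γ = −ΔT/Δz = (31.7 − (-12.16)) / (3800 − 400) m
  = 43.86°C / 3.4 km = 12.9°C/km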